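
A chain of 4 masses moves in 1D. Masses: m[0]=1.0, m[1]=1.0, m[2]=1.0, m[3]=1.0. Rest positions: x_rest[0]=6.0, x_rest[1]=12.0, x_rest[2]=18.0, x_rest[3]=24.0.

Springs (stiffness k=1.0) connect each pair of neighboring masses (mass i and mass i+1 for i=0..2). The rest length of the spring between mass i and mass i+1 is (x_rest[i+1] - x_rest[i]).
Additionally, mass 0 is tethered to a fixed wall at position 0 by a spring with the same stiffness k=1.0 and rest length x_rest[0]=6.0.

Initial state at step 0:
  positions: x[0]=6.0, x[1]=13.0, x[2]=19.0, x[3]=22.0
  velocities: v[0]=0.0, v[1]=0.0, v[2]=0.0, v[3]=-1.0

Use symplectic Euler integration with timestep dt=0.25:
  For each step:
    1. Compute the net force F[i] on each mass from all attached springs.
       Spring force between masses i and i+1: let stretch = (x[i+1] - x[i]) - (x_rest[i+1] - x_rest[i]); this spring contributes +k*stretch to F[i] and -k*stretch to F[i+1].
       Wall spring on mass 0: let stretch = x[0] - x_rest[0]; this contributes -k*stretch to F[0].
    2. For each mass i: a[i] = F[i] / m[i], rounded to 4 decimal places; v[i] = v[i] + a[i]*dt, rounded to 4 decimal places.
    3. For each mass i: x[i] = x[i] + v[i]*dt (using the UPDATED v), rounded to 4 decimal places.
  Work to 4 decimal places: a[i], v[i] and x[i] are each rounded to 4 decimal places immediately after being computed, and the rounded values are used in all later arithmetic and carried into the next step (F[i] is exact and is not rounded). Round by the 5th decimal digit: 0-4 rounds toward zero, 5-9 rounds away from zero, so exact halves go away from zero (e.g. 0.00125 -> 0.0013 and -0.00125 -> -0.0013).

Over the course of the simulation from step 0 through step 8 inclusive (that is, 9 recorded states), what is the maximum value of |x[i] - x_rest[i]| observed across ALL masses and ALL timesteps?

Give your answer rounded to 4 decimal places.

Step 0: x=[6.0000 13.0000 19.0000 22.0000] v=[0.0000 0.0000 0.0000 -1.0000]
Step 1: x=[6.0625 12.9375 18.8125 21.9375] v=[0.2500 -0.2500 -0.7500 -0.2500]
Step 2: x=[6.1758 12.8125 18.4531 22.0547] v=[0.4531 -0.5000 -1.4375 0.4688]
Step 3: x=[6.3179 12.6253 17.9663 22.3218] v=[0.5683 -0.7490 -1.9473 1.0684]
Step 4: x=[6.4593 12.3777 17.4179 22.6917] v=[0.5657 -0.9906 -2.1937 1.4795]
Step 5: x=[6.5669 12.0752 16.8841 23.1070] v=[0.4305 -1.2102 -2.1353 1.6611]
Step 6: x=[6.6084 11.7289 16.4387 23.5084] v=[0.1659 -1.3851 -1.7818 1.6054]
Step 7: x=[6.5569 11.3570 16.1408 23.8429] v=[-0.2061 -1.4878 -1.1918 1.3380]
Step 8: x=[6.3956 10.9840 16.0253 24.0710] v=[-0.6453 -1.4919 -0.4622 0.9125]
Max displacement = 2.0625

Answer: 2.0625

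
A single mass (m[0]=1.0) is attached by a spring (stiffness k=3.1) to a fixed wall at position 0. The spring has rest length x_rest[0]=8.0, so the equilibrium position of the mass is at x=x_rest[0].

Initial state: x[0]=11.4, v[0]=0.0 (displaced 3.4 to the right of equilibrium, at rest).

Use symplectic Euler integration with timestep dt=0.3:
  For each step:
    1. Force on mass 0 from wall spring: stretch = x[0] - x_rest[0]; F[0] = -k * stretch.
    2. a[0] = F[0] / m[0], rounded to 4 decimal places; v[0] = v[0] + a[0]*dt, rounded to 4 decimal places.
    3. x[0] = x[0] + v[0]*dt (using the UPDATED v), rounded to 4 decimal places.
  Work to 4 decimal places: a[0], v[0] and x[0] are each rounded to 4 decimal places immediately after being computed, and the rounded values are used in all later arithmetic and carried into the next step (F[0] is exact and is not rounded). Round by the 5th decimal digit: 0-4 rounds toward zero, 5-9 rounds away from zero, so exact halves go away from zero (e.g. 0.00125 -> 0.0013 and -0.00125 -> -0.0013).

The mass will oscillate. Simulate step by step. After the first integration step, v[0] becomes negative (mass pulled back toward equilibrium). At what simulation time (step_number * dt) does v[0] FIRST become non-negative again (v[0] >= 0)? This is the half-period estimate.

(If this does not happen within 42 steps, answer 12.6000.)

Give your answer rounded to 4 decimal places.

Answer: 1.8000

Derivation:
Step 0: x=[11.4000] v=[0.0000]
Step 1: x=[10.4514] v=[-3.1620]
Step 2: x=[8.8189] v=[-5.4418]
Step 3: x=[6.9579] v=[-6.2034]
Step 4: x=[5.3876] v=[-5.2343]
Step 5: x=[4.5462] v=[-2.8048]
Step 6: x=[4.6684] v=[0.4072]
First v>=0 after going negative at step 6, time=1.8000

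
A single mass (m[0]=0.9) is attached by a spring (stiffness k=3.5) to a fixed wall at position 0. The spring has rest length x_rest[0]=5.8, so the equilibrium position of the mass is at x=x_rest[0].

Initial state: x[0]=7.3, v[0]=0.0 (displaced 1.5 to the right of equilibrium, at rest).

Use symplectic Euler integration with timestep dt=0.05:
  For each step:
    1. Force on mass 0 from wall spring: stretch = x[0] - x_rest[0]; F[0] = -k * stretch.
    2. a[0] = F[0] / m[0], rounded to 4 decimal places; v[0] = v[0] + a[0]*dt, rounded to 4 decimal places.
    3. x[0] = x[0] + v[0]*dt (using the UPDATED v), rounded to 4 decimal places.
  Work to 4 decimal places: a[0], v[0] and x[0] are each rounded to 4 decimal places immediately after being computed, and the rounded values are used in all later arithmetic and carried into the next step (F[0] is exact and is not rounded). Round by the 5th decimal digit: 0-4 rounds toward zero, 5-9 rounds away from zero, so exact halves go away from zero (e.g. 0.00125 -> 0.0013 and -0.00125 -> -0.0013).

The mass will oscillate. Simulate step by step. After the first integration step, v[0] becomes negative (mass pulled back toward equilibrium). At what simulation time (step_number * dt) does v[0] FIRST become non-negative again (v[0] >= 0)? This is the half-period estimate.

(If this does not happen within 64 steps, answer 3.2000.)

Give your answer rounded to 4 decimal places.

Step 0: x=[7.3000] v=[0.0000]
Step 1: x=[7.2854] v=[-0.2917]
Step 2: x=[7.2564] v=[-0.5805]
Step 3: x=[7.2132] v=[-0.8637]
Step 4: x=[7.1563] v=[-1.1385]
Step 5: x=[7.0862] v=[-1.4022]
Step 6: x=[7.0036] v=[-1.6523]
Step 7: x=[6.9093] v=[-1.8863]
Step 8: x=[6.8042] v=[-2.1020]
Step 9: x=[6.6893] v=[-2.2973]
Step 10: x=[6.5658] v=[-2.4702]
Step 11: x=[6.4348] v=[-2.6191]
Step 12: x=[6.2977] v=[-2.7425]
Step 13: x=[6.1557] v=[-2.8393]
Step 14: x=[6.0103] v=[-2.9085]
Step 15: x=[5.8628] v=[-2.9494]
Step 16: x=[5.7147] v=[-2.9616]
Step 17: x=[5.5675] v=[-2.9450]
Step 18: x=[5.4225] v=[-2.8998]
Step 19: x=[5.2812] v=[-2.8264]
Step 20: x=[5.1449] v=[-2.7255]
Step 21: x=[5.0150] v=[-2.5981]
Step 22: x=[4.8927] v=[-2.4455]
Step 23: x=[4.7792] v=[-2.2691]
Step 24: x=[4.6757] v=[-2.0706]
Step 25: x=[4.5831] v=[-1.8520]
Step 26: x=[4.5023] v=[-1.6154]
Step 27: x=[4.4341] v=[-1.3631]
Step 28: x=[4.3792] v=[-1.0975]
Step 29: x=[4.3381] v=[-0.8212]
Step 30: x=[4.3113] v=[-0.5369]
Step 31: x=[4.2989] v=[-0.2474]
Step 32: x=[4.3011] v=[0.0445]
First v>=0 after going negative at step 32, time=1.6000

Answer: 1.6000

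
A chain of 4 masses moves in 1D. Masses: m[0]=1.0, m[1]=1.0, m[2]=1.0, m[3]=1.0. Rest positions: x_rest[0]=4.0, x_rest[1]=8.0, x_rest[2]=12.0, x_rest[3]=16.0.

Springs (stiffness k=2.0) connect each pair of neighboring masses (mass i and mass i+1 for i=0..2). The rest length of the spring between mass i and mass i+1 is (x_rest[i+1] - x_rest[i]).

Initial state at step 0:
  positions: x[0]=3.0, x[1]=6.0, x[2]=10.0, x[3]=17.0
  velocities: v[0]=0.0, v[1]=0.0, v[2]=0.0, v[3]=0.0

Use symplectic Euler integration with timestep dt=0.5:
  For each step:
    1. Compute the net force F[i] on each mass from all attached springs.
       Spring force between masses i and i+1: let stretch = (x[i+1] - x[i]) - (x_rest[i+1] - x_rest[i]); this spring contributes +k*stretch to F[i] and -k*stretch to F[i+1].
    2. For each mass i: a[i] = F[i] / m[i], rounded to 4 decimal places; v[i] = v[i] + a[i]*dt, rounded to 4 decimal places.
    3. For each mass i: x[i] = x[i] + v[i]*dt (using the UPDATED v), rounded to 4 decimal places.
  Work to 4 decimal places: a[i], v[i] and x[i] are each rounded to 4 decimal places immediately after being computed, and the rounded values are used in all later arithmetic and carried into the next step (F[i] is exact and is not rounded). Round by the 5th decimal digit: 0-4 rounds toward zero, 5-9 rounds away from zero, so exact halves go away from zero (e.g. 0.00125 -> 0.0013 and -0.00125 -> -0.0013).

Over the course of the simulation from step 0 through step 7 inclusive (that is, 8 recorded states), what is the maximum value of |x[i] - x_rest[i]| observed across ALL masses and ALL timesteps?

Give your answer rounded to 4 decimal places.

Answer: 2.3750

Derivation:
Step 0: x=[3.0000 6.0000 10.0000 17.0000] v=[0.0000 0.0000 0.0000 0.0000]
Step 1: x=[2.5000 6.5000 11.5000 15.5000] v=[-1.0000 1.0000 3.0000 -3.0000]
Step 2: x=[2.0000 7.5000 12.5000 14.0000] v=[-1.0000 2.0000 2.0000 -3.0000]
Step 3: x=[2.2500 8.2500 11.7500 13.7500] v=[0.5000 1.5000 -1.5000 -0.5000]
Step 4: x=[3.5000 7.7500 10.2500 14.5000] v=[2.5000 -1.0000 -3.0000 1.5000]
Step 5: x=[4.8750 6.3750 9.6250 15.1250] v=[2.7500 -2.7500 -1.2500 1.2500]
Step 6: x=[5.0000 5.8750 10.1250 15.0000] v=[0.2500 -1.0000 1.0000 -0.2500]
Step 7: x=[3.5625 7.0625 10.9375 14.4375] v=[-2.8750 2.3750 1.6250 -1.1250]
Max displacement = 2.3750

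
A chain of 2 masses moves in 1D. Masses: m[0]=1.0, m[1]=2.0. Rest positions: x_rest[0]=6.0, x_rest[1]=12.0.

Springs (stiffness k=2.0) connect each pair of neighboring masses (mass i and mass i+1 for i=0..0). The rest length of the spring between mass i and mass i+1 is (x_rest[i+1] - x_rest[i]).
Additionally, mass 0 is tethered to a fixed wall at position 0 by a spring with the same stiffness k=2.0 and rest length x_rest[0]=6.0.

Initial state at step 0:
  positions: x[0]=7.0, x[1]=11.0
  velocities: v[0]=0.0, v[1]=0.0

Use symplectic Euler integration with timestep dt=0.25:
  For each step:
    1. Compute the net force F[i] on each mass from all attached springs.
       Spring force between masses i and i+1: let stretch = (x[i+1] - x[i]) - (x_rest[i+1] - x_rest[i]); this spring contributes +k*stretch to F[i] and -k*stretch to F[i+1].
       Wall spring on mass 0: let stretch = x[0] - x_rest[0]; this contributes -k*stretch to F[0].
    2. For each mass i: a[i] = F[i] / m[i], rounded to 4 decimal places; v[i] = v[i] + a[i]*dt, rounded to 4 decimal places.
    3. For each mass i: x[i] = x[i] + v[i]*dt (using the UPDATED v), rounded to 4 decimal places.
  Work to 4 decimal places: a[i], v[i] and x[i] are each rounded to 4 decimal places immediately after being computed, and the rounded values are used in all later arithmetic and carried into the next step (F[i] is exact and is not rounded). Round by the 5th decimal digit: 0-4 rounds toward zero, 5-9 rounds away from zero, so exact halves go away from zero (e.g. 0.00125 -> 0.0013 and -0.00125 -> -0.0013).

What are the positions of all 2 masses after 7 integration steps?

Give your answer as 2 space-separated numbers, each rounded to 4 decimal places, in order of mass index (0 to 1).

Step 0: x=[7.0000 11.0000] v=[0.0000 0.0000]
Step 1: x=[6.6250 11.1250] v=[-1.5000 0.5000]
Step 2: x=[5.9844 11.3438] v=[-2.5625 0.8750]
Step 3: x=[5.2657 11.6026] v=[-2.8750 1.0352]
Step 4: x=[4.6809 11.8404] v=[-2.3394 0.9510]
Step 5: x=[4.4059 12.0057] v=[-1.1001 0.6611]
Step 6: x=[4.5301 12.0710] v=[0.4969 0.2612]
Step 7: x=[5.0307 12.0400] v=[2.0023 -0.1240]

Answer: 5.0307 12.0400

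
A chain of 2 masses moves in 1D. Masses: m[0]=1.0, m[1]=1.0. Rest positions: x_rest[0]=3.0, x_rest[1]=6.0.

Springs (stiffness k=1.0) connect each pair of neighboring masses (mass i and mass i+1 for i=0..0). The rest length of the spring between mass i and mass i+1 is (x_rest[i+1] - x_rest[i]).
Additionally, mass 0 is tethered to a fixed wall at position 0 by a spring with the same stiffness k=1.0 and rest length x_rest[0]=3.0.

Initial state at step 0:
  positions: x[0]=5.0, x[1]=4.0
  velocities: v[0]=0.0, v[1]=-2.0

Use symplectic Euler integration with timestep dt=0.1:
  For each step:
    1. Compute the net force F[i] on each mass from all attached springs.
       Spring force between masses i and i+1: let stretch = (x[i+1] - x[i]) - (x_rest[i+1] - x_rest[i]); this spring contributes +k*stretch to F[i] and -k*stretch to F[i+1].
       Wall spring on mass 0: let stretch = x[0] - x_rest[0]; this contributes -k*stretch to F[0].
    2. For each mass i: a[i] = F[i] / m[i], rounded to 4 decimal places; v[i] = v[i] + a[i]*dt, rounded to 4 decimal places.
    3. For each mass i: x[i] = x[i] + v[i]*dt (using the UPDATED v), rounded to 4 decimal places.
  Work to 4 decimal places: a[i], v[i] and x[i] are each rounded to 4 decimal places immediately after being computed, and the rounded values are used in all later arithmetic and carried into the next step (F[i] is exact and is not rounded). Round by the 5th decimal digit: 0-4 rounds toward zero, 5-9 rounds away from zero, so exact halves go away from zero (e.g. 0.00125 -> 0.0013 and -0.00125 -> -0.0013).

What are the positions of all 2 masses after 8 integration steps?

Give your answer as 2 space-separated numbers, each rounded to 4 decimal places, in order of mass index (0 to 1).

Step 0: x=[5.0000 4.0000] v=[0.0000 -2.0000]
Step 1: x=[4.9400 3.8400] v=[-0.6000 -1.6000]
Step 2: x=[4.8196 3.7210] v=[-1.2040 -1.1900]
Step 3: x=[4.6400 3.6430] v=[-1.7958 -0.7801]
Step 4: x=[4.4041 3.6050] v=[-2.3595 -0.3804]
Step 5: x=[4.1161 3.6050] v=[-2.8798 -0.0005]
Step 6: x=[3.7819 3.6401] v=[-3.3425 0.3506]
Step 7: x=[3.4084 3.7066] v=[-3.7349 0.6648]
Step 8: x=[3.0038 3.8001] v=[-4.0459 0.9350]

Answer: 3.0038 3.8001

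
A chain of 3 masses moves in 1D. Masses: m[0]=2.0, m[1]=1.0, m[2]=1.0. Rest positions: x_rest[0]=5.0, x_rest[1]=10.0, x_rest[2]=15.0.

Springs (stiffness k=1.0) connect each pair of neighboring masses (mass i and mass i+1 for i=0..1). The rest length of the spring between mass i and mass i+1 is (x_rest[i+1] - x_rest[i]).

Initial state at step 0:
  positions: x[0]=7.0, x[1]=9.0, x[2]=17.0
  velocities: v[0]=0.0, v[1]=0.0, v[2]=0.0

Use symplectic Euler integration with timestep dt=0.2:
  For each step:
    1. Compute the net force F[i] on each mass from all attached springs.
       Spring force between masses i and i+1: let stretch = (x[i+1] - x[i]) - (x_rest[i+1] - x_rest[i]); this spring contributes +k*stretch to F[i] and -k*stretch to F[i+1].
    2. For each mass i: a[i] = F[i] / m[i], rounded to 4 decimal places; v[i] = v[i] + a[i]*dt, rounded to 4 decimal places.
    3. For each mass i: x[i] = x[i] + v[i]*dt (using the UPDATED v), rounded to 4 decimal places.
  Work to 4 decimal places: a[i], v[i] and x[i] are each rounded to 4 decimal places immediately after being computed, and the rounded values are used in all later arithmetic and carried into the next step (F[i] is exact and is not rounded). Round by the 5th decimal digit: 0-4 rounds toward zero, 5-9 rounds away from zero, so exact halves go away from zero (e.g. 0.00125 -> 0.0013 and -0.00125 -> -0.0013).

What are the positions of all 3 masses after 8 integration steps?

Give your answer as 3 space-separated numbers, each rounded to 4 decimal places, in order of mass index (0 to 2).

Step 0: x=[7.0000 9.0000 17.0000] v=[0.0000 0.0000 0.0000]
Step 1: x=[6.9400 9.2400 16.8800] v=[-0.3000 1.2000 -0.6000]
Step 2: x=[6.8260 9.6936 16.6544] v=[-0.5700 2.2680 -1.1280]
Step 3: x=[6.6694 10.3109 16.3504] v=[-0.7832 3.0866 -1.5202]
Step 4: x=[6.4856 11.0241 16.0048] v=[-0.9191 3.5662 -1.7281]
Step 5: x=[6.2925 11.7550 15.6600] v=[-0.9653 3.6546 -1.7242]
Step 6: x=[6.1087 12.4236 15.3590] v=[-0.9190 3.3431 -1.5052]
Step 7: x=[5.9512 12.9570 15.1405] v=[-0.7875 2.6672 -1.0923]
Step 8: x=[5.8338 13.2975 15.0347] v=[-0.5869 1.7027 -0.5290]

Answer: 5.8338 13.2975 15.0347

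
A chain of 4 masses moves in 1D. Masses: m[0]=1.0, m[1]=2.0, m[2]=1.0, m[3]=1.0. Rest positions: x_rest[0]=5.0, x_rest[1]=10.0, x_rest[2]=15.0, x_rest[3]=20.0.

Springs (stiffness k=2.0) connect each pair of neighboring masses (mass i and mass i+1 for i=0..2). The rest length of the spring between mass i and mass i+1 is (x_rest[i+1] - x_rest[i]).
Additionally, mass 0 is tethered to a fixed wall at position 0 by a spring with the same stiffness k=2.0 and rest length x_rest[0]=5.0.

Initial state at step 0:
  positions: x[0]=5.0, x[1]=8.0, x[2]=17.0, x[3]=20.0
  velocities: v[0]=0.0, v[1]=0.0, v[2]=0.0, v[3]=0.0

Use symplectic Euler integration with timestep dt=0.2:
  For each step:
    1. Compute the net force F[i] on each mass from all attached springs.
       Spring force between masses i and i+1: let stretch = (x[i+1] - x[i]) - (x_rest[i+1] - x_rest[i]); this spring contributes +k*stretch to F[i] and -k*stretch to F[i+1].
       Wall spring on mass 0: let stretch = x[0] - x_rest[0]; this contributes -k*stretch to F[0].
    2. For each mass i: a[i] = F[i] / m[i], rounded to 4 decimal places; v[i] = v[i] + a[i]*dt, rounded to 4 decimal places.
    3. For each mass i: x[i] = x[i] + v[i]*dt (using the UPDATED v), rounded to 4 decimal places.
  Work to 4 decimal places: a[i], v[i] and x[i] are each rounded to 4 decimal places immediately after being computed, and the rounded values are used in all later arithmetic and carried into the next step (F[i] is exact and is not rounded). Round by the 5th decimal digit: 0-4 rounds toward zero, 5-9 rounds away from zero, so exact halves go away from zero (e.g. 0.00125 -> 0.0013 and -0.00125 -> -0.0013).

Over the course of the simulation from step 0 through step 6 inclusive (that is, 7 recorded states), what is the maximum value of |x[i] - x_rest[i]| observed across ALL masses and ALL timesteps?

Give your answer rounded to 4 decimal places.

Step 0: x=[5.0000 8.0000 17.0000 20.0000] v=[0.0000 0.0000 0.0000 0.0000]
Step 1: x=[4.8400 8.2400 16.5200 20.1600] v=[-0.8000 1.2000 -2.4000 0.8000]
Step 2: x=[4.5648 8.6752 15.6688 20.4288] v=[-1.3760 2.1760 -4.2560 1.3440]
Step 3: x=[4.2532 9.2257 14.6389 20.7168] v=[-1.5578 2.7526 -5.1494 1.4400]
Step 4: x=[3.9992 9.7938 13.6622 20.9186] v=[-1.2701 2.8407 -4.8835 1.0088]
Step 5: x=[3.8888 10.2849 12.9565 20.9398] v=[-0.5519 2.4555 -3.5283 0.1062]
Step 6: x=[3.9790 10.6270 12.6758 20.7224] v=[0.4510 1.7106 -1.4036 -1.0871]
Max displacement = 2.3242

Answer: 2.3242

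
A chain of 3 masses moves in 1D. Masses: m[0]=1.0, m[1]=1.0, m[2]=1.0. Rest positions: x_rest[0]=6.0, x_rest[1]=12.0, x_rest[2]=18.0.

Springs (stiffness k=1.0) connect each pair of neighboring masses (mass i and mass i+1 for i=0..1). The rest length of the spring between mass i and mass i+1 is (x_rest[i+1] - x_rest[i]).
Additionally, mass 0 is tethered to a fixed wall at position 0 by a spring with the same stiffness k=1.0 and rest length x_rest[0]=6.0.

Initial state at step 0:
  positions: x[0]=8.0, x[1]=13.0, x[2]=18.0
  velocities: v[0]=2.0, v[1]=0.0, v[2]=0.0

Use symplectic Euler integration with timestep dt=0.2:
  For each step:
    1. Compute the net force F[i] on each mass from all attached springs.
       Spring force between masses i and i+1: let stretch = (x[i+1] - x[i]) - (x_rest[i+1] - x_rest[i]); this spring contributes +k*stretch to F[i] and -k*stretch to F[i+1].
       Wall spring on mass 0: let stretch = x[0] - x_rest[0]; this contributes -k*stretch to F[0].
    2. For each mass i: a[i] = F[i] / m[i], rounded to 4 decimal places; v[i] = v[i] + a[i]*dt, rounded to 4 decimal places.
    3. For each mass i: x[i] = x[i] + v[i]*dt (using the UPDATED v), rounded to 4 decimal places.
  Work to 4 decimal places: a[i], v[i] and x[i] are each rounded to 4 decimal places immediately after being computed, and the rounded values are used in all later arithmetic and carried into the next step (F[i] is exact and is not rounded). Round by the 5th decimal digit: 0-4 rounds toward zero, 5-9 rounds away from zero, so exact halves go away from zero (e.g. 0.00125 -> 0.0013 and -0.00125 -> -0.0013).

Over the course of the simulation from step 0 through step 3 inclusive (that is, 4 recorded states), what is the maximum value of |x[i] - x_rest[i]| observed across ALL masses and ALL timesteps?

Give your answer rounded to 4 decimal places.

Step 0: x=[8.0000 13.0000 18.0000] v=[2.0000 0.0000 0.0000]
Step 1: x=[8.2800 13.0000 18.0400] v=[1.4000 0.0000 0.2000]
Step 2: x=[8.4176 13.0128 18.1184] v=[0.6880 0.0640 0.3920]
Step 3: x=[8.4023 13.0460 18.2326] v=[-0.0765 0.1661 0.5709]
Max displacement = 2.4176

Answer: 2.4176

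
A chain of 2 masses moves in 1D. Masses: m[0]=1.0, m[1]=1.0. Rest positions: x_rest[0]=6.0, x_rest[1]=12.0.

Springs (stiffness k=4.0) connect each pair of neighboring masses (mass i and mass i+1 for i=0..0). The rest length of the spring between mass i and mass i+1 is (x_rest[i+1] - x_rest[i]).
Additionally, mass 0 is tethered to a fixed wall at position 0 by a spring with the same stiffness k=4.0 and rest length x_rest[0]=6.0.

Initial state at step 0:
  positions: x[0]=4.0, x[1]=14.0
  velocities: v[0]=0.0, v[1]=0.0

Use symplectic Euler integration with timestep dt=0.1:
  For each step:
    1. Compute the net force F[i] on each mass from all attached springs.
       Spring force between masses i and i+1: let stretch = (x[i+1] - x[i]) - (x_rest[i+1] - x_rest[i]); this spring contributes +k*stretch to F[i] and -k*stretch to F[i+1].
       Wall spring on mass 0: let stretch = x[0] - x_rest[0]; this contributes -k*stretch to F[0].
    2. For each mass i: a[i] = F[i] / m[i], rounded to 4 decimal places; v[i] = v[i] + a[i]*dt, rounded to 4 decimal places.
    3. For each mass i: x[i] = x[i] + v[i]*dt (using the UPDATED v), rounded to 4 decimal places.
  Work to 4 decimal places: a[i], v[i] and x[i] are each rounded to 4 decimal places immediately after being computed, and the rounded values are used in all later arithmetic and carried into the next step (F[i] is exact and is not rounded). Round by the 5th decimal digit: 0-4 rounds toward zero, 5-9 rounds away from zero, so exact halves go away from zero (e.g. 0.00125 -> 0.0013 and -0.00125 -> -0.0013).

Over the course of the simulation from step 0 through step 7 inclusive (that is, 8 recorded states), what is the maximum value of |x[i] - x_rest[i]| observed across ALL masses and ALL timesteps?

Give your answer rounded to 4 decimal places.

Step 0: x=[4.0000 14.0000] v=[0.0000 0.0000]
Step 1: x=[4.2400 13.8400] v=[2.4000 -1.6000]
Step 2: x=[4.6944 13.5360] v=[4.5440 -3.0400]
Step 3: x=[5.3147 13.1183] v=[6.2029 -4.1766]
Step 4: x=[6.0346 12.6285] v=[7.1985 -4.8980]
Step 5: x=[6.7768 12.1149] v=[7.4222 -5.1356]
Step 6: x=[7.4615 11.6278] v=[6.8467 -4.8708]
Step 7: x=[8.0144 11.2141] v=[5.5286 -4.1373]
Max displacement = 2.0144

Answer: 2.0144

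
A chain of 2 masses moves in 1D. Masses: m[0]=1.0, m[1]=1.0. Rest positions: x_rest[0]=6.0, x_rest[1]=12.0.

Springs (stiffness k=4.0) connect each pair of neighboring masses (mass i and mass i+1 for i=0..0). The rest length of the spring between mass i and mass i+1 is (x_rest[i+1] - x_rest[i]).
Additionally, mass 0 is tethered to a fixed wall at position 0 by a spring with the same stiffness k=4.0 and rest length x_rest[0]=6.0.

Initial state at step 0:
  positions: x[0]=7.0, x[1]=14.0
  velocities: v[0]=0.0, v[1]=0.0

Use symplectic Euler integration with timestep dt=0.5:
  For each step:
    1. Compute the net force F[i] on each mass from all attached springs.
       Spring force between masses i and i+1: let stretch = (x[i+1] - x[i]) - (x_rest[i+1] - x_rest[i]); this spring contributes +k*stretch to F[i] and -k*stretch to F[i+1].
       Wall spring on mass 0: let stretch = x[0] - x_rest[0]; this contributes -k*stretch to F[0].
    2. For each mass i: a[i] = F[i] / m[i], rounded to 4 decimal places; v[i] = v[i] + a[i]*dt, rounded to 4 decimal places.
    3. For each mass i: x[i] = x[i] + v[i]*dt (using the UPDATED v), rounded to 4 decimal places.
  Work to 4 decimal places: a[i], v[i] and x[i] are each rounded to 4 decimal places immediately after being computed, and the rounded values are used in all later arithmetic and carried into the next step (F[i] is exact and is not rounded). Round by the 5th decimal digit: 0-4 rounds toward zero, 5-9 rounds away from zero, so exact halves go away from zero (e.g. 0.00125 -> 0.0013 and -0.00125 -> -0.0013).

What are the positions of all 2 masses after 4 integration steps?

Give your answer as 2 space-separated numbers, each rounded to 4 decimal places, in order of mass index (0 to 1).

Answer: 5.0000 10.0000

Derivation:
Step 0: x=[7.0000 14.0000] v=[0.0000 0.0000]
Step 1: x=[7.0000 13.0000] v=[0.0000 -2.0000]
Step 2: x=[6.0000 12.0000] v=[-2.0000 -2.0000]
Step 3: x=[5.0000 11.0000] v=[-2.0000 -2.0000]
Step 4: x=[5.0000 10.0000] v=[0.0000 -2.0000]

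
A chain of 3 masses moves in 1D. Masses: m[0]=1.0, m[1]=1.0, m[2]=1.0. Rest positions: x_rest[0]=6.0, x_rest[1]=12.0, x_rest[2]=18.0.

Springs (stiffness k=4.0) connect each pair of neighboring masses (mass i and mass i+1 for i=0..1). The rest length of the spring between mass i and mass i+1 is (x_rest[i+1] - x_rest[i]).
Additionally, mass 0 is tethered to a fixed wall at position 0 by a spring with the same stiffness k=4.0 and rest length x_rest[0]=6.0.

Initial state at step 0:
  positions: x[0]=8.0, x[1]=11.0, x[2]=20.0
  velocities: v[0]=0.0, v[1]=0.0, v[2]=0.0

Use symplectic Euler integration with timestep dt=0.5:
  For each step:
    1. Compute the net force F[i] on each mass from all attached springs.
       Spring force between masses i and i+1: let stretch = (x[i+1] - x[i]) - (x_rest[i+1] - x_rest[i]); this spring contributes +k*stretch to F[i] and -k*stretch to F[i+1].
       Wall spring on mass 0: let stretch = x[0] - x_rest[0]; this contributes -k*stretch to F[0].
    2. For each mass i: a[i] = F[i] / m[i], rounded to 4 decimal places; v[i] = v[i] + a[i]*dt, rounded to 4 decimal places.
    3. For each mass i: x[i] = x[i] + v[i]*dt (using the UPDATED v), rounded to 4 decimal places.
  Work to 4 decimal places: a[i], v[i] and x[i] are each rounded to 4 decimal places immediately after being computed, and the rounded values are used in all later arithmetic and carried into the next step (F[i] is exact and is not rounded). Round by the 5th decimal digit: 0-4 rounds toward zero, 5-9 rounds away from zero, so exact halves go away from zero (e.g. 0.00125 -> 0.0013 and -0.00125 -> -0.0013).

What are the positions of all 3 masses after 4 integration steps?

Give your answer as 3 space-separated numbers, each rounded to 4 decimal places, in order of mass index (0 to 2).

Answer: 3.0000 15.0000 16.0000

Derivation:
Step 0: x=[8.0000 11.0000 20.0000] v=[0.0000 0.0000 0.0000]
Step 1: x=[3.0000 17.0000 17.0000] v=[-10.0000 12.0000 -6.0000]
Step 2: x=[9.0000 9.0000 20.0000] v=[12.0000 -16.0000 6.0000]
Step 3: x=[6.0000 12.0000 18.0000] v=[-6.0000 6.0000 -4.0000]
Step 4: x=[3.0000 15.0000 16.0000] v=[-6.0000 6.0000 -4.0000]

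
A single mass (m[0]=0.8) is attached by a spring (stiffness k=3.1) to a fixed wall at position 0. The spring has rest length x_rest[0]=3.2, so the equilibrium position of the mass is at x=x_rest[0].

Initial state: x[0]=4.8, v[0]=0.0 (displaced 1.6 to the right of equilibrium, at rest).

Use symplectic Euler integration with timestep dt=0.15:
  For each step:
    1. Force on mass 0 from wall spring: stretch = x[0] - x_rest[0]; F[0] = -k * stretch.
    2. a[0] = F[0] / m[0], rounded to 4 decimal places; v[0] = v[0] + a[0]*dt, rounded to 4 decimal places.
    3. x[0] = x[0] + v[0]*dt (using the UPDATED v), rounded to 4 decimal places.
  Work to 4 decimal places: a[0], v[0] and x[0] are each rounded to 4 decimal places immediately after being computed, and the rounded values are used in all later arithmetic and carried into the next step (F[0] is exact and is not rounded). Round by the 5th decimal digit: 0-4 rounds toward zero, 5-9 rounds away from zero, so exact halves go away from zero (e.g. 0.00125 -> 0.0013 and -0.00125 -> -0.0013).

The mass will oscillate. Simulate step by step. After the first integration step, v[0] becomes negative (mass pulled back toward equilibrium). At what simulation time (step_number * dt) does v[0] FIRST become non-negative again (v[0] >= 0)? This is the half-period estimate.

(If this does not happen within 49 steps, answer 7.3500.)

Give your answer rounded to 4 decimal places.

Step 0: x=[4.8000] v=[0.0000]
Step 1: x=[4.6605] v=[-0.9300]
Step 2: x=[4.3937] v=[-1.7789]
Step 3: x=[4.0228] v=[-2.4727]
Step 4: x=[3.5802] v=[-2.9510]
Step 5: x=[3.1044] v=[-3.1720]
Step 6: x=[2.6369] v=[-3.1164]
Step 7: x=[2.2185] v=[-2.7891]
Step 8: x=[1.8857] v=[-2.2186]
Step 9: x=[1.6675] v=[-1.4547]
Step 10: x=[1.5829] v=[-0.5639]
Step 11: x=[1.6393] v=[0.3760]
First v>=0 after going negative at step 11, time=1.6500

Answer: 1.6500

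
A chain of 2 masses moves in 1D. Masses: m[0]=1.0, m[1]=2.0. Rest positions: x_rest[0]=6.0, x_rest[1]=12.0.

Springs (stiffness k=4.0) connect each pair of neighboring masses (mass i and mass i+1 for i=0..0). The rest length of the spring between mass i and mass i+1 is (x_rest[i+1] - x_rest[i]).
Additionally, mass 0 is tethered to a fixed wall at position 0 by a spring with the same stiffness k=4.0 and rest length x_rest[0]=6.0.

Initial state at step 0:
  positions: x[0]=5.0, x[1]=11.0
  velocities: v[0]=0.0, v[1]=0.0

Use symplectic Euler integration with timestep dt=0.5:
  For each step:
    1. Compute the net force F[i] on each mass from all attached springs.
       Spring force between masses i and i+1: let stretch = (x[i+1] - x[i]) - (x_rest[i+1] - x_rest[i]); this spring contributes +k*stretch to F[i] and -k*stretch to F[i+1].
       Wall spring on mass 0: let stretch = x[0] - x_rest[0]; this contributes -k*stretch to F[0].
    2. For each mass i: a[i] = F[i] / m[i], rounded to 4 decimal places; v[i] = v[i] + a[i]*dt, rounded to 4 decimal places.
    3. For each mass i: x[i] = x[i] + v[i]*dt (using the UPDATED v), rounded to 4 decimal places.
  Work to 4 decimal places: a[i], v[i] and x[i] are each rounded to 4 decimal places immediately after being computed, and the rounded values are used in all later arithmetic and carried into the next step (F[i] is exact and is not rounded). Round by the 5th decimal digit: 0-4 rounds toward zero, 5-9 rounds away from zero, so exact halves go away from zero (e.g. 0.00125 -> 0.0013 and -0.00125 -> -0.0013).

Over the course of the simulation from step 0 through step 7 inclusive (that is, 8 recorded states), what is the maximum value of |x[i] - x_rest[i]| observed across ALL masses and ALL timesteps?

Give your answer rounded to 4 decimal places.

Step 0: x=[5.0000 11.0000] v=[0.0000 0.0000]
Step 1: x=[6.0000 11.0000] v=[2.0000 0.0000]
Step 2: x=[6.0000 11.5000] v=[0.0000 1.0000]
Step 3: x=[5.5000 12.2500] v=[-1.0000 1.5000]
Step 4: x=[6.2500 12.6250] v=[1.5000 0.7500]
Step 5: x=[7.1250 12.8125] v=[1.7500 0.3750]
Step 6: x=[6.5625 13.1563] v=[-1.1250 0.6875]
Step 7: x=[6.0313 13.2032] v=[-1.0624 0.0937]
Max displacement = 1.2032

Answer: 1.2032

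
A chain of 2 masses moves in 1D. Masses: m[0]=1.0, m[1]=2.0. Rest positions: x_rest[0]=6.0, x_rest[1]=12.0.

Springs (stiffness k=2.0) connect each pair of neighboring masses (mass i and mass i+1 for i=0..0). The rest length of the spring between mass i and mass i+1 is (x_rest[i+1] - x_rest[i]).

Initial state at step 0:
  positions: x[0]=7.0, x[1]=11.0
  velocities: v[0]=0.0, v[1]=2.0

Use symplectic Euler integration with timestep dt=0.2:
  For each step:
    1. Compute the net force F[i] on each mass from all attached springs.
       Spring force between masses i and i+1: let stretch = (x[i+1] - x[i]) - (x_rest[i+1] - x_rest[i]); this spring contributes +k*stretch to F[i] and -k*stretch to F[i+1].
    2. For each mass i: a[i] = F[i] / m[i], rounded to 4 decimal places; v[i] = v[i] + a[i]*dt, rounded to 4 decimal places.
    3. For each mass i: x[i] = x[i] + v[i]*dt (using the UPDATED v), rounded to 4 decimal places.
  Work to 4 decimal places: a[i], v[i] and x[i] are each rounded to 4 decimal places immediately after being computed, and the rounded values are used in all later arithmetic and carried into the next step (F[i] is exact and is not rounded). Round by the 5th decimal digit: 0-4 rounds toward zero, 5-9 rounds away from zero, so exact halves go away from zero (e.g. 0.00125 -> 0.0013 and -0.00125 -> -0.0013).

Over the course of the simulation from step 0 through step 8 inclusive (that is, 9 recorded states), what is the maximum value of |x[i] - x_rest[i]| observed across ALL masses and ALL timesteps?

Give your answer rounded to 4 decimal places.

Answer: 2.6021

Derivation:
Step 0: x=[7.0000 11.0000] v=[0.0000 2.0000]
Step 1: x=[6.8400 11.4800] v=[-0.8000 2.4000]
Step 2: x=[6.5712 12.0144] v=[-1.3440 2.6720]
Step 3: x=[6.2579 12.5711] v=[-1.5667 2.7834]
Step 4: x=[5.9696 13.1153] v=[-1.4414 2.7208]
Step 5: x=[5.7730 13.6136] v=[-0.9831 2.4917]
Step 6: x=[5.7236 14.0383] v=[-0.2469 2.1236]
Step 7: x=[5.8594 14.3704] v=[0.6790 1.6607]
Step 8: x=[6.1961 14.6021] v=[1.6834 1.1585]
Max displacement = 2.6021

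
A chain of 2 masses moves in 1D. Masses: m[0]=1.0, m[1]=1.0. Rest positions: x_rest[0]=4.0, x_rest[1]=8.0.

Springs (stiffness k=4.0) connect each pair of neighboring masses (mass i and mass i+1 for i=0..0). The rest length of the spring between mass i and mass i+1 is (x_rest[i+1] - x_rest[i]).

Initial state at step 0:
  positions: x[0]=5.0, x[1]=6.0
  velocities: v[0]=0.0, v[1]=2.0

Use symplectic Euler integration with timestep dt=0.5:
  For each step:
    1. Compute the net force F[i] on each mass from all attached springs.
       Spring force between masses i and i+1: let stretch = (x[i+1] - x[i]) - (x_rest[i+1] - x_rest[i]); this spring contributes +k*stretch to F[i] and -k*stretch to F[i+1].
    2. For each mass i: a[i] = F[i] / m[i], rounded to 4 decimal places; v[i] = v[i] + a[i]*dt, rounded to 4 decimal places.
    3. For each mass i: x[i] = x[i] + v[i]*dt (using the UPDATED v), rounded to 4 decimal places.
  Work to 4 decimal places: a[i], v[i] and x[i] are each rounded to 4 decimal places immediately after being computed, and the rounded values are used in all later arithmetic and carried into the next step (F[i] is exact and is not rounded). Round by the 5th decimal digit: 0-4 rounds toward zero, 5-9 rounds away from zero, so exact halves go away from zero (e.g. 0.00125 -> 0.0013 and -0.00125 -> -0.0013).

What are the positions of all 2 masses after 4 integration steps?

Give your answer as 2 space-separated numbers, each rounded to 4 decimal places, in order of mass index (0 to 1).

Answer: 7.0000 8.0000

Derivation:
Step 0: x=[5.0000 6.0000] v=[0.0000 2.0000]
Step 1: x=[2.0000 10.0000] v=[-6.0000 8.0000]
Step 2: x=[3.0000 10.0000] v=[2.0000 0.0000]
Step 3: x=[7.0000 7.0000] v=[8.0000 -6.0000]
Step 4: x=[7.0000 8.0000] v=[0.0000 2.0000]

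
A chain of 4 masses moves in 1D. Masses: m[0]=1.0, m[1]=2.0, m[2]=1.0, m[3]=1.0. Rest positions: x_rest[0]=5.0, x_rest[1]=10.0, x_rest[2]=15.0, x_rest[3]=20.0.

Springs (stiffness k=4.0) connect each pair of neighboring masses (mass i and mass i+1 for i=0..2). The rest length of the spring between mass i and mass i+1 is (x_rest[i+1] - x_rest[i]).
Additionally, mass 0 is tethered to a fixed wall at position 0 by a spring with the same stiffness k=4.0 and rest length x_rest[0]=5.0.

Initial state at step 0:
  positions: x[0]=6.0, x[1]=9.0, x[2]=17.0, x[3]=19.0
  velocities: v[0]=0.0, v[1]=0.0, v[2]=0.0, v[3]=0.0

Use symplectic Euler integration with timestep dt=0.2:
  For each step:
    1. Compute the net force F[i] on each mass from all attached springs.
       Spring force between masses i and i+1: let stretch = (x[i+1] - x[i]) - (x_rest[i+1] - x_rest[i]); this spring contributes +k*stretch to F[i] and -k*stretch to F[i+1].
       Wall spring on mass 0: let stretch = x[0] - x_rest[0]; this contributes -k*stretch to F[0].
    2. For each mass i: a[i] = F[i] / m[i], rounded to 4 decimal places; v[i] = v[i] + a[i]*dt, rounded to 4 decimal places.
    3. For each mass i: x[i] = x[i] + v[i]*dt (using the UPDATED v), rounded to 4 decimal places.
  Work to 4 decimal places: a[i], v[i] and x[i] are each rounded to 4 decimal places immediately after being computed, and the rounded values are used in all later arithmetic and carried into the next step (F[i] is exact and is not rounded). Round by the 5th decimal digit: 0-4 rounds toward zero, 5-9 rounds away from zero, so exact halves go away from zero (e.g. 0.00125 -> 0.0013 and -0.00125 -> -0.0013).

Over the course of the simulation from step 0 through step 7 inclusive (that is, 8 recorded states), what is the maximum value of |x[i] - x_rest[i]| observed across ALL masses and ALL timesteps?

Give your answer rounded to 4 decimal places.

Answer: 2.2450

Derivation:
Step 0: x=[6.0000 9.0000 17.0000 19.0000] v=[0.0000 0.0000 0.0000 0.0000]
Step 1: x=[5.5200 9.4000 16.0400 19.4800] v=[-2.4000 2.0000 -4.8000 2.4000]
Step 2: x=[4.7776 10.0208 14.5680 20.2096] v=[-3.7120 3.1040 -7.3600 3.6480]
Step 3: x=[4.1097 10.5859 13.2711 20.8365] v=[-3.3395 2.8256 -6.4845 3.1347]
Step 4: x=[3.8204 10.8477 12.7550 21.0530] v=[-1.4463 1.3092 -2.5803 1.0824]
Step 5: x=[4.0442 10.6999 13.2615 20.7418] v=[1.1192 -0.7388 2.5323 -1.5560]
Step 6: x=[4.6859 10.2246 14.5550 20.0338] v=[3.2084 -2.3764 6.4673 -3.5402]
Step 7: x=[5.4640 9.6527 16.0322 19.2492] v=[3.8906 -2.8597 7.3860 -3.9232]
Max displacement = 2.2450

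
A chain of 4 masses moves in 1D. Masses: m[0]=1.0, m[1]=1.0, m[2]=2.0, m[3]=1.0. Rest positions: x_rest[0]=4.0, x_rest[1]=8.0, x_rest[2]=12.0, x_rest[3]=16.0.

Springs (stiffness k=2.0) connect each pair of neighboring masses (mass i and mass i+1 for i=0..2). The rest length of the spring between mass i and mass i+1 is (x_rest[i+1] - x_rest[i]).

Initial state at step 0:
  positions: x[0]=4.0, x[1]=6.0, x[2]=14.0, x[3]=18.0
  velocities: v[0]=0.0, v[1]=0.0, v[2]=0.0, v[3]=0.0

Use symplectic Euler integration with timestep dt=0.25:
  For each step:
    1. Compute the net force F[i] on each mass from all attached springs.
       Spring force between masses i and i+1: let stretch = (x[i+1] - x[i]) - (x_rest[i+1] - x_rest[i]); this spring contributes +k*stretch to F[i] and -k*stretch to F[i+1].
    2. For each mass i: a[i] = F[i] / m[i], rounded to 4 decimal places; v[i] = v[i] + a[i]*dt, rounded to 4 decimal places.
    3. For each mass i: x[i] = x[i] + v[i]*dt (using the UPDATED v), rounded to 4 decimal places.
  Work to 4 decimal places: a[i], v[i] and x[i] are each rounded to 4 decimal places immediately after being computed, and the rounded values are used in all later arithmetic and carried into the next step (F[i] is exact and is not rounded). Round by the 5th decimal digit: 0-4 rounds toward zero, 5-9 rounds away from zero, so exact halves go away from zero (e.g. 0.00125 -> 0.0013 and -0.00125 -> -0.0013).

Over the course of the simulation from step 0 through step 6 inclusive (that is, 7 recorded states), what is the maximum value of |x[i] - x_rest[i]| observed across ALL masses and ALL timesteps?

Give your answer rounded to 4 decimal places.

Answer: 2.6909

Derivation:
Step 0: x=[4.0000 6.0000 14.0000 18.0000] v=[0.0000 0.0000 0.0000 0.0000]
Step 1: x=[3.7500 6.7500 13.7500 18.0000] v=[-1.0000 3.0000 -1.0000 0.0000]
Step 2: x=[3.3750 8.0000 13.3281 17.9688] v=[-1.5000 5.0000 -1.6875 -0.1250]
Step 3: x=[3.0781 9.3379 12.8633 17.8575] v=[-1.1875 5.3516 -1.8594 -0.4454]
Step 4: x=[3.0637 10.3340 12.4903 17.6219] v=[-0.0576 3.9844 -1.4922 -0.9425]
Step 5: x=[3.4581 10.6909 12.3032 17.2448] v=[1.5776 1.4274 -0.7484 -1.5083]
Step 6: x=[4.2566 10.3452 12.3242 16.7500] v=[3.1940 -1.3829 0.0839 -1.9791]
Max displacement = 2.6909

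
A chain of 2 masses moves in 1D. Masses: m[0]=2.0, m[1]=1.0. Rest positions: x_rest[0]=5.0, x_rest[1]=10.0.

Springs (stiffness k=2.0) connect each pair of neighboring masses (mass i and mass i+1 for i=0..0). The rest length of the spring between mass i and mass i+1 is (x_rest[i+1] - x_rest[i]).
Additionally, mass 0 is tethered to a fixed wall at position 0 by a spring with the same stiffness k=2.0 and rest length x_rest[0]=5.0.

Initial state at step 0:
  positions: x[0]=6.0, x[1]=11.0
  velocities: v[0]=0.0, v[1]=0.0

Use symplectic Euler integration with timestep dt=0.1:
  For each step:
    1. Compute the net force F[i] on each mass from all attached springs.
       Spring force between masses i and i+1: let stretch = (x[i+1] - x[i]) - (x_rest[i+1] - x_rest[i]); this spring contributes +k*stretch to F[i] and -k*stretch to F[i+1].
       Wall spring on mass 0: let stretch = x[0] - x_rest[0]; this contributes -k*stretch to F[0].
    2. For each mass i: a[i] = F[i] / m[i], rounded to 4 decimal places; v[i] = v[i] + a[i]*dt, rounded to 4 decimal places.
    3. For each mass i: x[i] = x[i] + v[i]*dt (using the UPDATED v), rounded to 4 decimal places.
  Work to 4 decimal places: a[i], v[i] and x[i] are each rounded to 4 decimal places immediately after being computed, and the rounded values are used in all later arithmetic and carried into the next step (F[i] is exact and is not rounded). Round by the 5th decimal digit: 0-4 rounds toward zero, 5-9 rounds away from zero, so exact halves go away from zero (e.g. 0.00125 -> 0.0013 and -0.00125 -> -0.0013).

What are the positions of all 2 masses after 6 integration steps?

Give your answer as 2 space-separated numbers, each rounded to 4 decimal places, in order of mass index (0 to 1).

Step 0: x=[6.0000 11.0000] v=[0.0000 0.0000]
Step 1: x=[5.9900 11.0000] v=[-0.1000 0.0000]
Step 2: x=[5.9702 10.9998] v=[-0.1980 -0.0020]
Step 3: x=[5.9410 10.9990] v=[-0.2921 -0.0079]
Step 4: x=[5.9030 10.9971] v=[-0.3804 -0.0195]
Step 5: x=[5.8569 10.9933] v=[-0.4613 -0.0383]
Step 6: x=[5.8036 10.9867] v=[-0.5334 -0.0656]

Answer: 5.8036 10.9867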